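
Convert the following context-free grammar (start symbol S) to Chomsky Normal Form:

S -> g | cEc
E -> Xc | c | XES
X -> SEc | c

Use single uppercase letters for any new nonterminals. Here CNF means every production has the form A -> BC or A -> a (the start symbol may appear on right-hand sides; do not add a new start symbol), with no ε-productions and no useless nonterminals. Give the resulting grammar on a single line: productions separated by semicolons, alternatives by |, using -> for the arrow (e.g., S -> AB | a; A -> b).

No ε-productions.
No unit productions to eliminate.
TERM: introduce A -> c and substitute in every rule of length ≥2.
BIN: E -> XES becomes E -> XB, B -> ES; S -> AEA becomes S -> AC, C -> EA; X -> SEA becomes X -> SD, D -> EA.

S -> g | AC; A -> c; B -> ES; C -> EA; D -> EA; E -> c | XA | XB; X -> c | SD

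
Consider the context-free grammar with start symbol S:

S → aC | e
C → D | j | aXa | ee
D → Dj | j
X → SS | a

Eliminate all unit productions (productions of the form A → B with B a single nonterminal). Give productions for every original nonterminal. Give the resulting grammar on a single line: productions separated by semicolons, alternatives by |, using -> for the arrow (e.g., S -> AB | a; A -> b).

S -> e | aC; C -> j | Dj | ee | aXa; D -> j | Dj; X -> a | SS

Unit productions: C->D.
Unit pairs (A ⇒* B via units): (C,D).
S: inherits non-unit rules of {S} → aC | e.
C: inherits non-unit rules of {C, D} → Dj | aXa | ee | j.
D: inherits non-unit rules of {D} → Dj | j.
X: inherits non-unit rules of {X} → SS | a.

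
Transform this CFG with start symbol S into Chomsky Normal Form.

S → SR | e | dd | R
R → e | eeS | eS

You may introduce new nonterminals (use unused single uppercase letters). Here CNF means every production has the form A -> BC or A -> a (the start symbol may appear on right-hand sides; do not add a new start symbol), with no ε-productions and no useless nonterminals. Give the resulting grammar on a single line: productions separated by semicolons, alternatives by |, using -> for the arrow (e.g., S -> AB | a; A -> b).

S -> e | AD | AS | BB | SR; A -> e; B -> d; C -> AS; D -> AS; R -> e | AC | AS

No ε-productions.
After unit-elimination: S -> e | SR | dd | eS | eeS; R -> e | eS | eeS.
TERM: introduce B -> d, A -> e and substitute in every rule of length ≥2.
BIN: R -> AAS becomes R -> AC, C -> AS; S -> AAS becomes S -> AD, D -> AS.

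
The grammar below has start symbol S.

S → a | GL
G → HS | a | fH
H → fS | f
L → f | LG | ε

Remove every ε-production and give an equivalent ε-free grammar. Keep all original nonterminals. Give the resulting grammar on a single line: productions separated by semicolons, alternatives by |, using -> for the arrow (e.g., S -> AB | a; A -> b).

Nullable set: {L}.
S -> GL: L nullable, giving G | GL.
Drop L -> ε.
L -> LG: L nullable, giving G | LG.
Unchanged (no nullable symbols): S -> a; G -> HS; G -> a; G -> fH; H -> f; H -> fS; L -> f.

S -> G | a | GL; G -> a | HS | fH; H -> f | fS; L -> G | f | LG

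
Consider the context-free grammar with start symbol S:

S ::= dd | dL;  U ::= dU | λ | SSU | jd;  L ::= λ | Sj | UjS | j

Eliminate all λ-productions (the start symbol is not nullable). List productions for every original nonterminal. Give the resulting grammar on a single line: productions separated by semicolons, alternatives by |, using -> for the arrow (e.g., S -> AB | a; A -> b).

Nullable set: {L, U}.
S -> dL: L nullable, giving d | dL.
Drop L -> λ.
L -> UjS: U nullable, giving UjS | jS.
Drop U -> λ.
U -> SSU: U nullable, giving SS | SSU.
U -> dU: U nullable, giving d | dU.
Unchanged (no nullable symbols): S -> dd; L -> Sj; L -> j; U -> jd.

S -> d | dL | dd; L -> j | Sj | jS | UjS; U -> d | SS | dU | jd | SSU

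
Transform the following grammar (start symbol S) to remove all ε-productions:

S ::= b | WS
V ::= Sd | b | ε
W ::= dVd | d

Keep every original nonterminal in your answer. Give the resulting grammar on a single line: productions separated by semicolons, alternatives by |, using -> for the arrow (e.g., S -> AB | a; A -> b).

S -> b | WS; V -> b | Sd; W -> d | dd | dVd

Nullable set: {V}.
Drop V -> ε.
W -> dVd: V nullable, giving dVd | dd.
Unchanged (no nullable symbols): S -> WS; S -> b; V -> Sd; V -> b; W -> d.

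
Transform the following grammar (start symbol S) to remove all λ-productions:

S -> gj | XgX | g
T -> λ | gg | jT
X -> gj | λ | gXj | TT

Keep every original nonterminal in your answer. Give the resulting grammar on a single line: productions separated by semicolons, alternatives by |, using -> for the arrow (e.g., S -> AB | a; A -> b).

S -> g | Xg | gX | gj | XgX; T -> j | gg | jT; X -> T | TT | gj | gXj

Nullable set: {T, X}.
S -> XgX: X, X nullable, giving Xg | XgX | g | gX.
Drop T -> λ.
T -> jT: T nullable, giving j | jT.
Drop X -> λ.
X -> TT: T, T nullable, giving T | TT.
X -> gXj: X nullable, giving gXj | gj.
Unchanged (no nullable symbols): S -> g; S -> gj; T -> gg; X -> gj.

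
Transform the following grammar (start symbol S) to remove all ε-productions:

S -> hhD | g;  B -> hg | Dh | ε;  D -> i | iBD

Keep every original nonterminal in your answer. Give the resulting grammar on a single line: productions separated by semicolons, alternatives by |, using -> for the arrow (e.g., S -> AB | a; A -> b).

S -> g | hhD; B -> Dh | hg; D -> i | iD | iBD

Nullable set: {B}.
Drop B -> ε.
D -> iBD: B nullable, giving iBD | iD.
Unchanged (no nullable symbols): S -> g; S -> hhD; B -> Dh; B -> hg; D -> i.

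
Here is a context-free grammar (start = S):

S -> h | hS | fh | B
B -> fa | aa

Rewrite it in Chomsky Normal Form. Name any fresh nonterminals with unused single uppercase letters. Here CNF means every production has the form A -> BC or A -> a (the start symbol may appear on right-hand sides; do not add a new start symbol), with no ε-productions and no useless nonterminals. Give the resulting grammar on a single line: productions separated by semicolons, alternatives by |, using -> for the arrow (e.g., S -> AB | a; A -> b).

No ε-productions.
After unit-elimination: S -> h | aa | fa | fh | hS; B -> aa | fa.
TERM: introduce A -> a, C -> f, D -> h and substitute in every rule of length ≥2.
Drop unreachable/unproductive: B.

S -> h | AA | CA | CD | DS; A -> a; C -> f; D -> h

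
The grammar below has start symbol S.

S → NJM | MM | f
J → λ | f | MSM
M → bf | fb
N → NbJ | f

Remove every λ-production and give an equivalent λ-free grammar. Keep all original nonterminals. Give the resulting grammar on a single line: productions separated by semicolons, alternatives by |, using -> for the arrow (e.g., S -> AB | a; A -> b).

S -> f | MM | NM | NJM; J -> f | MSM; M -> bf | fb; N -> f | Nb | NbJ

Nullable set: {J}.
S -> NJM: J nullable, giving NJM | NM.
Drop J -> λ.
N -> NbJ: J nullable, giving Nb | NbJ.
Unchanged (no nullable symbols): S -> MM; S -> f; J -> MSM; J -> f; M -> bf; M -> fb; N -> f.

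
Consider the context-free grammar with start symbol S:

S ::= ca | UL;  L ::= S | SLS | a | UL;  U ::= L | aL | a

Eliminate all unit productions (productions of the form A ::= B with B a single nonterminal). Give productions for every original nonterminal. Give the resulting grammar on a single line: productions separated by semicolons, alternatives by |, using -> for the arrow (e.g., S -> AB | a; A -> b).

S -> UL | ca; L -> a | UL | ca | SLS; U -> a | UL | aL | ca | SLS

Unit productions: L->S, U->L.
Unit pairs (A ⇒* B via units): (L,S), (U,L), (U,S).
S: inherits non-unit rules of {S} → UL | ca.
L: inherits non-unit rules of {L, S} → SLS | UL | a | ca.
U: inherits non-unit rules of {L, S, U} → SLS | UL | a | aL | ca.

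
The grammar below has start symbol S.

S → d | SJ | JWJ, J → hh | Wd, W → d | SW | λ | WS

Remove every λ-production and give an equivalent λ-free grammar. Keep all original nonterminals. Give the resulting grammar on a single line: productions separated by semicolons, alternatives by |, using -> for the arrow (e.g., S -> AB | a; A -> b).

S -> d | JJ | SJ | JWJ; J -> d | Wd | hh; W -> S | d | SW | WS

Nullable set: {W}.
S -> JWJ: W nullable, giving JJ | JWJ.
J -> Wd: W nullable, giving Wd | d.
Drop W -> λ.
W -> SW: W nullable, giving S | SW.
W -> WS: W nullable, giving S | WS.
Unchanged (no nullable symbols): S -> SJ; S -> d; J -> hh; W -> d.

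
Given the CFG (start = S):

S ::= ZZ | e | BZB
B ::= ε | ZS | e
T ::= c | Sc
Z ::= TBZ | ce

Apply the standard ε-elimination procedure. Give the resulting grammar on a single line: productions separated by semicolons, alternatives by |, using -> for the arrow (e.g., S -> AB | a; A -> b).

S -> Z | e | BZ | ZB | ZZ | BZB; B -> e | ZS; T -> c | Sc; Z -> TZ | ce | TBZ

Nullable set: {B}.
S -> BZB: B, B nullable, giving BZ | BZB | Z | ZB.
Drop B -> ε.
Z -> TBZ: B nullable, giving TBZ | TZ.
Unchanged (no nullable symbols): S -> ZZ; S -> e; B -> ZS; B -> e; T -> Sc; T -> c; Z -> ce.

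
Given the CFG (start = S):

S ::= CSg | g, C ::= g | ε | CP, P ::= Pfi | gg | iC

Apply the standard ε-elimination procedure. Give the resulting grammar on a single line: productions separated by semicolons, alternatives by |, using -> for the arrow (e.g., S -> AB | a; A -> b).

Nullable set: {C}.
S -> CSg: C nullable, giving CSg | Sg.
Drop C -> ε.
C -> CP: C nullable, giving CP | P.
P -> iC: C nullable, giving i | iC.
Unchanged (no nullable symbols): S -> g; C -> g; P -> Pfi; P -> gg.

S -> g | Sg | CSg; C -> P | g | CP; P -> i | gg | iC | Pfi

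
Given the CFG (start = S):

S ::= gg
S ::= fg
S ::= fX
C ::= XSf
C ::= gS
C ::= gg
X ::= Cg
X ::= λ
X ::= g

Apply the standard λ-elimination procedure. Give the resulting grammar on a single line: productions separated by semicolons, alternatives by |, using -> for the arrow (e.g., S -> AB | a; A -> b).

Nullable set: {X}.
S -> fX: X nullable, giving f | fX.
C -> XSf: X nullable, giving Sf | XSf.
Drop X -> λ.
Unchanged (no nullable symbols): S -> fg; S -> gg; C -> gS; C -> gg; X -> Cg; X -> g.

S -> f | fX | fg | gg; C -> Sf | gS | gg | XSf; X -> g | Cg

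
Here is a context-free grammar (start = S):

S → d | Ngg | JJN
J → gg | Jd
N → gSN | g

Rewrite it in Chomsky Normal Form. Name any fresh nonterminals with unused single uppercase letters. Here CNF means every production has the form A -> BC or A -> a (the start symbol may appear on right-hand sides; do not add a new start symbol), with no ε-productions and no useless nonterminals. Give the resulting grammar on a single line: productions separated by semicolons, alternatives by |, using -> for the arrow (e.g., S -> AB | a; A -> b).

No ε-productions.
No unit productions to eliminate.
TERM: introduce A -> d, B -> g and substitute in every rule of length ≥2.
BIN: N -> BSN becomes N -> BC, C -> SN; S -> JJN becomes S -> JD, D -> JN; S -> NBB becomes S -> NE, E -> BB.

S -> d | JD | NE; A -> d; B -> g; C -> SN; D -> JN; E -> BB; J -> BB | JA; N -> g | BC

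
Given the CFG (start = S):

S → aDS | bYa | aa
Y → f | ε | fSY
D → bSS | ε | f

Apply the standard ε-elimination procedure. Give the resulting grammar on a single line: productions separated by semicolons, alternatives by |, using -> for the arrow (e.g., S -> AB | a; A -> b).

S -> aS | aa | ba | aDS | bYa; D -> f | bSS; Y -> f | fS | fSY

Nullable set: {D, Y}.
S -> aDS: D nullable, giving aDS | aS.
S -> bYa: Y nullable, giving bYa | ba.
Drop D -> ε.
Drop Y -> ε.
Y -> fSY: Y nullable, giving fS | fSY.
Unchanged (no nullable symbols): S -> aa; D -> bSS; D -> f; Y -> f.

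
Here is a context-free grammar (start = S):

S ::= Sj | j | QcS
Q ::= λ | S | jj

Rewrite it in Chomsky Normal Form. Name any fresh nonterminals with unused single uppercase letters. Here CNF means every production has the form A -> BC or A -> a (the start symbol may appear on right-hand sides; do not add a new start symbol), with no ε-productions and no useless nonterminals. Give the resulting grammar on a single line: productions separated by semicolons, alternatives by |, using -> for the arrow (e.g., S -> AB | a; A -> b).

S -> j | AS | QD | SB; A -> c; B -> j; C -> AS; D -> AS; Q -> j | AS | BB | QC | SB

Nullable: {Q}; after ε-elimination: S -> j | Sj | cS | QcS; Q -> S | jj.
After unit-elimination: S -> j | Sj | cS | QcS; Q -> j | Sj | cS | jj | QcS.
TERM: introduce A -> c, B -> j and substitute in every rule of length ≥2.
BIN: Q -> QAS becomes Q -> QC, C -> AS; S -> QAS becomes S -> QD, D -> AS.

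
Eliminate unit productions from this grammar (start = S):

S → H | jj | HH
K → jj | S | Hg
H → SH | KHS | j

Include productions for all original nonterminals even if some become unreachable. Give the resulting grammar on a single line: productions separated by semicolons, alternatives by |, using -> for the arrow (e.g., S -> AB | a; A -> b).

Unit productions: K->S, S->H.
Unit pairs (A ⇒* B via units): (K,H), (K,S), (S,H).
S: inherits non-unit rules of {H, S} → HH | KHS | SH | j | jj.
H: inherits non-unit rules of {H} → KHS | SH | j.
K: inherits non-unit rules of {H, K, S} → HH | Hg | KHS | SH | j | jj.

S -> j | HH | SH | jj | KHS; H -> j | SH | KHS; K -> j | HH | Hg | SH | jj | KHS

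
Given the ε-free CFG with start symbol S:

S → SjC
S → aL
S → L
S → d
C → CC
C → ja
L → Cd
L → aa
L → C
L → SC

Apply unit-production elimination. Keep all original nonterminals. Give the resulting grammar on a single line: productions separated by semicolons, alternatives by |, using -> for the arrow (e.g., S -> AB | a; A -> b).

S -> d | CC | Cd | SC | aL | aa | ja | SjC; C -> CC | ja; L -> CC | Cd | SC | aa | ja

Unit productions: L->C, S->L.
Unit pairs (A ⇒* B via units): (L,C), (S,C), (S,L).
S: inherits non-unit rules of {C, L, S} → CC | Cd | SC | SjC | aL | aa | d | ja.
C: inherits non-unit rules of {C} → CC | ja.
L: inherits non-unit rules of {C, L} → CC | Cd | SC | aa | ja.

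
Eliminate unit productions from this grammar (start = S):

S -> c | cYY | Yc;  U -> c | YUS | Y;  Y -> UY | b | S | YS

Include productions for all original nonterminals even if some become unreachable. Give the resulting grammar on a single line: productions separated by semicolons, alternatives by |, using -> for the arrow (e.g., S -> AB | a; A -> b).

S -> c | Yc | cYY; U -> b | c | UY | YS | Yc | YUS | cYY; Y -> b | c | UY | YS | Yc | cYY

Unit productions: U->Y, Y->S.
Unit pairs (A ⇒* B via units): (U,S), (U,Y), (Y,S).
S: inherits non-unit rules of {S} → Yc | c | cYY.
U: inherits non-unit rules of {S, U, Y} → UY | YS | YUS | Yc | b | c | cYY.
Y: inherits non-unit rules of {S, Y} → UY | YS | Yc | b | c | cYY.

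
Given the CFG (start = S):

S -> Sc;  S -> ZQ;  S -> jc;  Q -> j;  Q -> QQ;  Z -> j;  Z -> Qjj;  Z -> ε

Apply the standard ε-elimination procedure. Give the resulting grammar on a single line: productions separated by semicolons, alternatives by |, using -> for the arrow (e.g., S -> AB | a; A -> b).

S -> Q | Sc | ZQ | jc; Q -> j | QQ; Z -> j | Qjj

Nullable set: {Z}.
S -> ZQ: Z nullable, giving Q | ZQ.
Drop Z -> ε.
Unchanged (no nullable symbols): S -> Sc; S -> jc; Q -> QQ; Q -> j; Z -> Qjj; Z -> j.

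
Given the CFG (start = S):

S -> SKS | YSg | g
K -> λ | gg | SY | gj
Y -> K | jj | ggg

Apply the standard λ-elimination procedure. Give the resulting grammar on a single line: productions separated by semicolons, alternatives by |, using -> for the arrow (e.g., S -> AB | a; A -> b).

S -> g | SS | Sg | SKS | YSg; K -> S | SY | gg | gj; Y -> K | jj | ggg

Nullable set: {K, Y}.
S -> SKS: K nullable, giving SKS | SS.
S -> YSg: Y nullable, giving Sg | YSg.
Drop K -> λ.
K -> SY: Y nullable, giving S | SY.
Y -> K: K nullable, giving K.
Unchanged (no nullable symbols): S -> g; K -> gg; K -> gj; Y -> ggg; Y -> jj.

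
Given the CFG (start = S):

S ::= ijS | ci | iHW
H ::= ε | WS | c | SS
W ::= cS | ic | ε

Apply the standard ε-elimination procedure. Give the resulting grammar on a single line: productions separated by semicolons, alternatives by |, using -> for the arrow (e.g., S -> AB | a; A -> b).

S -> i | ci | iH | iW | iHW | ijS; H -> S | c | SS | WS; W -> cS | ic

Nullable set: {H, W}.
S -> iHW: H, W nullable, giving i | iH | iHW | iW.
Drop H -> ε.
H -> WS: W nullable, giving S | WS.
Drop W -> ε.
Unchanged (no nullable symbols): S -> ci; S -> ijS; H -> SS; H -> c; W -> cS; W -> ic.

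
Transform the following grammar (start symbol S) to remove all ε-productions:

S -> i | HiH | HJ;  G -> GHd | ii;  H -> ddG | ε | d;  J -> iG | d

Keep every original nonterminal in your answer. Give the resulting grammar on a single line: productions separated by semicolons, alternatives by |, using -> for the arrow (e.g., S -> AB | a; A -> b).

Nullable set: {H}.
S -> HJ: H nullable, giving HJ | J.
S -> HiH: H, H nullable, giving Hi | HiH | i | iH.
G -> GHd: H nullable, giving GHd | Gd.
Drop H -> ε.
Unchanged (no nullable symbols): S -> i; G -> ii; H -> d; H -> ddG; J -> d; J -> iG.

S -> J | i | HJ | Hi | iH | HiH; G -> Gd | ii | GHd; H -> d | ddG; J -> d | iG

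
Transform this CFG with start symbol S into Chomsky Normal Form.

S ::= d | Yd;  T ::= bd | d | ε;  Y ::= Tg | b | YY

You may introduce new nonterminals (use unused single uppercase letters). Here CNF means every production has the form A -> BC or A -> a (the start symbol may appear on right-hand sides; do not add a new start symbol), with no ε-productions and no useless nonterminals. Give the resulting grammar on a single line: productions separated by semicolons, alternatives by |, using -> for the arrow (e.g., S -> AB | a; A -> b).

S -> d | YA; A -> d; B -> b; C -> g; T -> d | BA; Y -> b | g | TC | YY

Nullable: {T}; after ε-elimination: S -> d | Yd; T -> d | bd; Y -> b | g | Tg | YY.
No unit productions to eliminate.
TERM: introduce B -> b, A -> d, C -> g and substitute in every rule of length ≥2.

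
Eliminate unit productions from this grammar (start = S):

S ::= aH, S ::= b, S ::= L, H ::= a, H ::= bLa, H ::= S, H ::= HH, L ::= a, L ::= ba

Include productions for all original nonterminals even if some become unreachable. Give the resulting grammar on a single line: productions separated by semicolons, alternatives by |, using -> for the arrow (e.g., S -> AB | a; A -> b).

S -> a | b | aH | ba; H -> a | b | HH | aH | ba | bLa; L -> a | ba

Unit productions: H->S, S->L.
Unit pairs (A ⇒* B via units): (H,L), (H,S), (S,L).
S: inherits non-unit rules of {L, S} → a | aH | b | ba.
H: inherits non-unit rules of {H, L, S} → HH | a | aH | b | bLa | ba.
L: inherits non-unit rules of {L} → a | ba.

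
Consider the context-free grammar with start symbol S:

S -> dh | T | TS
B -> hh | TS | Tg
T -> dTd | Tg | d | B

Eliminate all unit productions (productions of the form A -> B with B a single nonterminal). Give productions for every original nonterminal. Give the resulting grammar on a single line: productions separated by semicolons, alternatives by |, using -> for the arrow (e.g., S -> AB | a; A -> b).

S -> d | TS | Tg | dh | hh | dTd; B -> TS | Tg | hh; T -> d | TS | Tg | hh | dTd

Unit productions: S->T, T->B.
Unit pairs (A ⇒* B via units): (S,B), (S,T), (T,B).
S: inherits non-unit rules of {B, S, T} → TS | Tg | d | dTd | dh | hh.
B: inherits non-unit rules of {B} → TS | Tg | hh.
T: inherits non-unit rules of {B, T} → TS | Tg | d | dTd | hh.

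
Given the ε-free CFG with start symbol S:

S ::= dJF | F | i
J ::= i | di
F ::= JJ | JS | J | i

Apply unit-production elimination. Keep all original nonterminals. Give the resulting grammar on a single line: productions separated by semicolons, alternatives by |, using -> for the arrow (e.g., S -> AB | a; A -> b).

Unit productions: F->J, S->F.
Unit pairs (A ⇒* B via units): (F,J), (S,F), (S,J).
S: inherits non-unit rules of {F, J, S} → JJ | JS | dJF | di | i.
F: inherits non-unit rules of {F, J} → JJ | JS | di | i.
J: inherits non-unit rules of {J} → di | i.

S -> i | JJ | JS | di | dJF; F -> i | JJ | JS | di; J -> i | di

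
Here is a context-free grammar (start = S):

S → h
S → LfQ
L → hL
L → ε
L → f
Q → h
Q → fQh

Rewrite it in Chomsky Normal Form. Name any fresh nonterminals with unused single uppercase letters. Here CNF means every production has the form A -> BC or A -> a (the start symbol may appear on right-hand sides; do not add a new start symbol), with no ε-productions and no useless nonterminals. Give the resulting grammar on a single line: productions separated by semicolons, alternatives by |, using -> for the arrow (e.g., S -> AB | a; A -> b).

Nullable: {L}; after ε-elimination: S -> h | fQ | LfQ; L -> f | h | hL; Q -> h | fQh.
No unit productions to eliminate.
TERM: introduce B -> f, A -> h and substitute in every rule of length ≥2.
BIN: Q -> BQA becomes Q -> BC, C -> QA; S -> LBQ becomes S -> LD, D -> BQ.

S -> h | BQ | LD; A -> h; B -> f; C -> QA; D -> BQ; L -> f | h | AL; Q -> h | BC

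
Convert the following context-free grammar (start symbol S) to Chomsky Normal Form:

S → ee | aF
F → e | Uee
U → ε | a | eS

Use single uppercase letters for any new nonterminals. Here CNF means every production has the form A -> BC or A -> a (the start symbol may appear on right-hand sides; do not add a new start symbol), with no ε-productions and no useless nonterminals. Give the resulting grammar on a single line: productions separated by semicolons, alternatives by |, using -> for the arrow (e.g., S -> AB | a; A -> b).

S -> AA | BF; A -> e; B -> a; C -> AA; F -> e | AA | UC; U -> a | AS

Nullable: {U}; after ε-elimination: S -> aF | ee; F -> e | ee | Uee; U -> a | eS.
No unit productions to eliminate.
TERM: introduce B -> a, A -> e and substitute in every rule of length ≥2.
BIN: F -> UAA becomes F -> UC, C -> AA.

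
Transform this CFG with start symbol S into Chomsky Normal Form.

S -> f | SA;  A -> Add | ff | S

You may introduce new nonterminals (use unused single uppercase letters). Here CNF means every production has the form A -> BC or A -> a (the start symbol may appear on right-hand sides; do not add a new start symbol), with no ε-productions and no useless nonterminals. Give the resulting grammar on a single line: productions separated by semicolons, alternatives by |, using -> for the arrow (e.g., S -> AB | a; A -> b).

S -> f | SA; A -> f | AD | CC | SA; B -> d; C -> f; D -> BB

No ε-productions.
After unit-elimination: S -> f | SA; A -> f | SA | ff | Add.
TERM: introduce B -> d, C -> f and substitute in every rule of length ≥2.
BIN: A -> ABB becomes A -> AD, D -> BB.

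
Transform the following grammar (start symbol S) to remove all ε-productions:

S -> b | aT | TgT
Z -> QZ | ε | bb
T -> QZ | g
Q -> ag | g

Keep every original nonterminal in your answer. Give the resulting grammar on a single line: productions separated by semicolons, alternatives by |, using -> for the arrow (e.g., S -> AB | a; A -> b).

S -> b | aT | TgT; Q -> g | ag; T -> Q | g | QZ; Z -> Q | QZ | bb

Nullable set: {Z}.
T -> QZ: Z nullable, giving Q | QZ.
Drop Z -> ε.
Z -> QZ: Z nullable, giving Q | QZ.
Unchanged (no nullable symbols): S -> TgT; S -> aT; S -> b; Q -> ag; Q -> g; T -> g; Z -> bb.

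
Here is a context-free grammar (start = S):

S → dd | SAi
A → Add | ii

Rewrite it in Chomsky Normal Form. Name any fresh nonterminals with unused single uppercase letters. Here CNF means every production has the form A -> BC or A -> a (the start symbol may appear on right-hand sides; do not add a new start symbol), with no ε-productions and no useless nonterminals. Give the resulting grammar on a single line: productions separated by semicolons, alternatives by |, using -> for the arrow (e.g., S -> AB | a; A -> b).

No ε-productions.
No unit productions to eliminate.
TERM: introduce B -> d, C -> i and substitute in every rule of length ≥2.
BIN: A -> ABB becomes A -> AD, D -> BB; S -> SAC becomes S -> SE, E -> AC.

S -> BB | SE; A -> AD | CC; B -> d; C -> i; D -> BB; E -> AC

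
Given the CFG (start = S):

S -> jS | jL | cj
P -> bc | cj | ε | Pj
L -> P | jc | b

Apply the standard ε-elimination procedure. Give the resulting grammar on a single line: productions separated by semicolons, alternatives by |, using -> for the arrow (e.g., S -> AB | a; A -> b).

S -> j | cj | jL | jS; L -> P | b | jc; P -> j | Pj | bc | cj

Nullable set: {L, P}.
S -> jL: L nullable, giving j | jL.
L -> P: P nullable, giving P.
Drop P -> ε.
P -> Pj: P nullable, giving Pj | j.
Unchanged (no nullable symbols): S -> cj; S -> jS; L -> b; L -> jc; P -> bc; P -> cj.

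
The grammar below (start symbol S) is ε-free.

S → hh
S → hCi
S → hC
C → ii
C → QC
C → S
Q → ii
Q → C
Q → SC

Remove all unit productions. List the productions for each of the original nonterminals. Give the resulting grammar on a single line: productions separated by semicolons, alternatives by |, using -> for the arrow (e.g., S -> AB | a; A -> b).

Unit productions: C->S, Q->C.
Unit pairs (A ⇒* B via units): (C,S), (Q,C), (Q,S).
S: inherits non-unit rules of {S} → hC | hCi | hh.
C: inherits non-unit rules of {C, S} → QC | hC | hCi | hh | ii.
Q: inherits non-unit rules of {C, Q, S} → QC | SC | hC | hCi | hh | ii.

S -> hC | hh | hCi; C -> QC | hC | hh | ii | hCi; Q -> QC | SC | hC | hh | ii | hCi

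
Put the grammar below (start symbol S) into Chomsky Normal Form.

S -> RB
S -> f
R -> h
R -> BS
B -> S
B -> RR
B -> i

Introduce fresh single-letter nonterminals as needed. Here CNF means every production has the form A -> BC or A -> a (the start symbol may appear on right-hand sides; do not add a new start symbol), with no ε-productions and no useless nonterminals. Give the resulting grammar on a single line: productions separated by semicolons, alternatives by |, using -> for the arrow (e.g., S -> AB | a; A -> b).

No ε-productions.
After unit-elimination: S -> f | RB; B -> f | i | RB | RR; R -> h | BS.

S -> f | RB; B -> f | i | RB | RR; R -> h | BS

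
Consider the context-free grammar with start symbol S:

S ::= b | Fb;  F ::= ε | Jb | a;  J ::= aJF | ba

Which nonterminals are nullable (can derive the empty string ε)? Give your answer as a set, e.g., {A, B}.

Directly nullable (have an ε-rule): {F}.
Not nullable: J, S — each has a terminal in every rule's right-hand side or depends on a non-nullable symbol.

{F}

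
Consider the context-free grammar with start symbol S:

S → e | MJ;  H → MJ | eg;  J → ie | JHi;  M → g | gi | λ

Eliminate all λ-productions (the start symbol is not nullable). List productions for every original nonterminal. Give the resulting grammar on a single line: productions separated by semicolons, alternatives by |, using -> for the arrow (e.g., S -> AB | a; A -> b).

Nullable set: {M}.
S -> MJ: M nullable, giving J | MJ.
H -> MJ: M nullable, giving J | MJ.
Drop M -> λ.
Unchanged (no nullable symbols): S -> e; H -> eg; J -> JHi; J -> ie; M -> g; M -> gi.

S -> J | e | MJ; H -> J | MJ | eg; J -> ie | JHi; M -> g | gi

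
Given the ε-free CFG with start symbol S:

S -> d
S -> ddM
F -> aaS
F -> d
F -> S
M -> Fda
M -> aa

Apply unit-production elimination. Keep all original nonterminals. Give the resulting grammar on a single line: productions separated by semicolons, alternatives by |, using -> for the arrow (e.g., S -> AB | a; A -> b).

S -> d | ddM; F -> d | aaS | ddM; M -> aa | Fda

Unit productions: F->S.
Unit pairs (A ⇒* B via units): (F,S).
S: inherits non-unit rules of {S} → d | ddM.
F: inherits non-unit rules of {F, S} → aaS | d | ddM.
M: inherits non-unit rules of {M} → Fda | aa.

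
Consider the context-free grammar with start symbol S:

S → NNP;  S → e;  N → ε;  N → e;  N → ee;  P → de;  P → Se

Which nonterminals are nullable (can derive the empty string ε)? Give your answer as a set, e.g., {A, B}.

{N}

Directly nullable (have an ε-rule): {N}.
Not nullable: P, S — each has a terminal in every rule's right-hand side or depends on a non-nullable symbol.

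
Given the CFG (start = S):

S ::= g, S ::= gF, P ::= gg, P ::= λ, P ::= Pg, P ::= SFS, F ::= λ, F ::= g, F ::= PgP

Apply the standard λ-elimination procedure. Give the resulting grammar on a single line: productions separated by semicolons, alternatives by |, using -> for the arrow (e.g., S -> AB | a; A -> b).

Nullable set: {F, P}.
S -> gF: F nullable, giving g | gF.
Drop F -> λ.
F -> PgP: P, P nullable, giving Pg | PgP | g | gP.
Drop P -> λ.
P -> Pg: P nullable, giving Pg | g.
P -> SFS: F nullable, giving SFS | SS.
Unchanged (no nullable symbols): S -> g; F -> g; P -> gg.

S -> g | gF; F -> g | Pg | gP | PgP; P -> g | Pg | SS | gg | SFS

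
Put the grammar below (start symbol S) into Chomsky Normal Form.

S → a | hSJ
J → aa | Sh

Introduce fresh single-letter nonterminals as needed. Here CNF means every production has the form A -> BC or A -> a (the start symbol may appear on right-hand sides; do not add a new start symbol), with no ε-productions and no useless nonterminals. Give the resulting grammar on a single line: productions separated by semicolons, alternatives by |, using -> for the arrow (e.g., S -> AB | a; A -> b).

No ε-productions.
No unit productions to eliminate.
TERM: introduce B -> a, A -> h and substitute in every rule of length ≥2.
BIN: S -> ASJ becomes S -> AC, C -> SJ.

S -> a | AC; A -> h; B -> a; C -> SJ; J -> BB | SA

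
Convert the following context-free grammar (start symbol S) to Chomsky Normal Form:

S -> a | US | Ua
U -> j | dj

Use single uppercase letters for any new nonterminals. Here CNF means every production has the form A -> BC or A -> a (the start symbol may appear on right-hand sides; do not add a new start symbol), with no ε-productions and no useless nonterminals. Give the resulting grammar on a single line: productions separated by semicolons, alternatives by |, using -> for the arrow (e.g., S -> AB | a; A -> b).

No ε-productions.
No unit productions to eliminate.
TERM: introduce A -> a, B -> d, C -> j and substitute in every rule of length ≥2.

S -> a | UA | US; A -> a; B -> d; C -> j; U -> j | BC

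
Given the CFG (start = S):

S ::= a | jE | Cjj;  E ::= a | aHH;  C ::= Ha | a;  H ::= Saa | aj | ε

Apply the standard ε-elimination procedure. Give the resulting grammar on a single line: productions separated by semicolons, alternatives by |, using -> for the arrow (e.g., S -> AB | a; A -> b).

Nullable set: {H}.
C -> Ha: H nullable, giving Ha | a.
E -> aHH: H, H nullable, giving a | aH | aHH.
Drop H -> ε.
Unchanged (no nullable symbols): S -> Cjj; S -> a; S -> jE; C -> a; E -> a; H -> Saa; H -> aj.

S -> a | jE | Cjj; C -> a | Ha; E -> a | aH | aHH; H -> aj | Saa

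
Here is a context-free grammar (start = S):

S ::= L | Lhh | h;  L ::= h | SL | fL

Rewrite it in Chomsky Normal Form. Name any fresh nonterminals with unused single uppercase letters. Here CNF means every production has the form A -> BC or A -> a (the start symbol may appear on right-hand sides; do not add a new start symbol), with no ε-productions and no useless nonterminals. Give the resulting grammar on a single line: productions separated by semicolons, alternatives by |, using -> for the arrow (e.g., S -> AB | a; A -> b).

No ε-productions.
After unit-elimination: S -> h | SL | fL | Lhh; L -> h | SL | fL.
TERM: introduce A -> f, B -> h and substitute in every rule of length ≥2.
BIN: S -> LBB becomes S -> LC, C -> BB.

S -> h | AL | LC | SL; A -> f; B -> h; C -> BB; L -> h | AL | SL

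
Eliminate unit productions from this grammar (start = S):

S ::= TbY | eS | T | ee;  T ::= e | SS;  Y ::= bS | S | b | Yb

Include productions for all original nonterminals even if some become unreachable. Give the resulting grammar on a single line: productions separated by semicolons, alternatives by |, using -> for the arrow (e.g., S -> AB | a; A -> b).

S -> e | SS | eS | ee | TbY; T -> e | SS; Y -> b | e | SS | Yb | bS | eS | ee | TbY

Unit productions: S->T, Y->S.
Unit pairs (A ⇒* B via units): (S,T), (Y,S), (Y,T).
S: inherits non-unit rules of {S, T} → SS | TbY | e | eS | ee.
T: inherits non-unit rules of {T} → SS | e.
Y: inherits non-unit rules of {S, T, Y} → SS | TbY | Yb | b | bS | e | eS | ee.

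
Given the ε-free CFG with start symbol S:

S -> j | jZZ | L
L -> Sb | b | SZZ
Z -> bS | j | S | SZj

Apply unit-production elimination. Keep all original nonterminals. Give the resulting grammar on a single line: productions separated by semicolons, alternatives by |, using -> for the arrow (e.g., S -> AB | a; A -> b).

Unit productions: S->L, Z->S.
Unit pairs (A ⇒* B via units): (S,L), (Z,L), (Z,S).
S: inherits non-unit rules of {L, S} → SZZ | Sb | b | j | jZZ.
L: inherits non-unit rules of {L} → SZZ | Sb | b.
Z: inherits non-unit rules of {L, S, Z} → SZZ | SZj | Sb | b | bS | j | jZZ.

S -> b | j | Sb | SZZ | jZZ; L -> b | Sb | SZZ; Z -> b | j | Sb | bS | SZZ | SZj | jZZ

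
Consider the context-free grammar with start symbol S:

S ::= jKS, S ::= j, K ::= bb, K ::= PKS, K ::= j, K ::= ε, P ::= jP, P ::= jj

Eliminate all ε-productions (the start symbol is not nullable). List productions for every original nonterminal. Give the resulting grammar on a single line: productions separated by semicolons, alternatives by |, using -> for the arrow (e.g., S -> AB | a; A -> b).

Nullable set: {K}.
S -> jKS: K nullable, giving jKS | jS.
Drop K -> ε.
K -> PKS: K nullable, giving PKS | PS.
Unchanged (no nullable symbols): S -> j; K -> bb; K -> j; P -> jP; P -> jj.

S -> j | jS | jKS; K -> j | PS | bb | PKS; P -> jP | jj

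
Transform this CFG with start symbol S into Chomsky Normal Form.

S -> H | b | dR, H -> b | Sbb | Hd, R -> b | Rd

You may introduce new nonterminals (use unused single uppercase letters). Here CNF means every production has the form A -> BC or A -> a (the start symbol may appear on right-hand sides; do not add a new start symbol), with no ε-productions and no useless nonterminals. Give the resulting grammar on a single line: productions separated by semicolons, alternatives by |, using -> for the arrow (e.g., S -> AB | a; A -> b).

No ε-productions.
After unit-elimination: S -> b | Hd | dR | Sbb; H -> b | Hd | Sbb; R -> b | Rd.
TERM: introduce B -> b, A -> d and substitute in every rule of length ≥2.
BIN: H -> SBB becomes H -> SC, C -> BB; S -> SBB becomes S -> SD, D -> BB.

S -> b | AR | HA | SD; A -> d; B -> b; C -> BB; D -> BB; H -> b | HA | SC; R -> b | RA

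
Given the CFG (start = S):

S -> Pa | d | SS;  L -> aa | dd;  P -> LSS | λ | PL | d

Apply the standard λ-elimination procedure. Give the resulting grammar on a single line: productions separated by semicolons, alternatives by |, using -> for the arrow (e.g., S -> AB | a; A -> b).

Nullable set: {P}.
S -> Pa: P nullable, giving Pa | a.
Drop P -> λ.
P -> PL: P nullable, giving L | PL.
Unchanged (no nullable symbols): S -> SS; S -> d; L -> aa; L -> dd; P -> LSS; P -> d.

S -> a | d | Pa | SS; L -> aa | dd; P -> L | d | PL | LSS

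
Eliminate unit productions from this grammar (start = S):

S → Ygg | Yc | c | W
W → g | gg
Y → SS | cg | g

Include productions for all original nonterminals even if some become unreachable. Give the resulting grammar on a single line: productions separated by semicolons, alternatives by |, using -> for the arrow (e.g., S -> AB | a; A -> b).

S -> c | g | Yc | gg | Ygg; W -> g | gg; Y -> g | SS | cg

Unit productions: S->W.
Unit pairs (A ⇒* B via units): (S,W).
S: inherits non-unit rules of {S, W} → Yc | Ygg | c | g | gg.
W: inherits non-unit rules of {W} → g | gg.
Y: inherits non-unit rules of {Y} → SS | cg | g.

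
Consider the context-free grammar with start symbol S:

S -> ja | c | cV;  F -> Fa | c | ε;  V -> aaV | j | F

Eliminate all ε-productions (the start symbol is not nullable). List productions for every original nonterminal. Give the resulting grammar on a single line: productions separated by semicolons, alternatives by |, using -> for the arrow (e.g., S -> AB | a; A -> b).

Nullable set: {F, V}.
S -> cV: V nullable, giving c | cV.
Drop F -> ε.
F -> Fa: F nullable, giving Fa | a.
V -> F: F nullable, giving F.
V -> aaV: V nullable, giving aa | aaV.
Unchanged (no nullable symbols): S -> c; S -> ja; F -> c; V -> j.

S -> c | cV | ja; F -> a | c | Fa; V -> F | j | aa | aaV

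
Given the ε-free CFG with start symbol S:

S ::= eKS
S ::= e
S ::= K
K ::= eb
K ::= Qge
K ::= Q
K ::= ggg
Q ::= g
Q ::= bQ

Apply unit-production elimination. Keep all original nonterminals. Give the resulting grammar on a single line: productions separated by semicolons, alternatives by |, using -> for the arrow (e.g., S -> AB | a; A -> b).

Unit productions: K->Q, S->K.
Unit pairs (A ⇒* B via units): (K,Q), (S,K), (S,Q).
S: inherits non-unit rules of {K, Q, S} → Qge | bQ | e | eKS | eb | g | ggg.
K: inherits non-unit rules of {K, Q} → Qge | bQ | eb | g | ggg.
Q: inherits non-unit rules of {Q} → bQ | g.

S -> e | g | bQ | eb | Qge | eKS | ggg; K -> g | bQ | eb | Qge | ggg; Q -> g | bQ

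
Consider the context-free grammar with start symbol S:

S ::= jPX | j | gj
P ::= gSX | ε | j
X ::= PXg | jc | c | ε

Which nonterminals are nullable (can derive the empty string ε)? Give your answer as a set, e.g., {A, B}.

{P, X}

Directly nullable (have an ε-rule): {P, X}.
Not nullable: S — each has a terminal in every rule's right-hand side or depends on a non-nullable symbol.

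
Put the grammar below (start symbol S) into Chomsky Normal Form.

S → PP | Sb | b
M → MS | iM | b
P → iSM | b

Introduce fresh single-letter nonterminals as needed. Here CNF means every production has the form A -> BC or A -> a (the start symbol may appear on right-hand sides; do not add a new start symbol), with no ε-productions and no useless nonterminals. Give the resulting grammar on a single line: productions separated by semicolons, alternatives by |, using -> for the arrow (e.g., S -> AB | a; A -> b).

S -> b | PP | SB; A -> i; B -> b; C -> SM; M -> b | AM | MS; P -> b | AC

No ε-productions.
No unit productions to eliminate.
TERM: introduce B -> b, A -> i and substitute in every rule of length ≥2.
BIN: P -> ASM becomes P -> AC, C -> SM.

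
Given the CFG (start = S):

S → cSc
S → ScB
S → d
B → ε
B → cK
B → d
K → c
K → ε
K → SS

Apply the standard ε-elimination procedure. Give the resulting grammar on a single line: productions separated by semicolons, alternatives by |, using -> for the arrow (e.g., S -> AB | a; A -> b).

S -> d | Sc | ScB | cSc; B -> c | d | cK; K -> c | SS

Nullable set: {B, K}.
S -> ScB: B nullable, giving Sc | ScB.
Drop B -> ε.
B -> cK: K nullable, giving c | cK.
Drop K -> ε.
Unchanged (no nullable symbols): S -> cSc; S -> d; B -> d; K -> SS; K -> c.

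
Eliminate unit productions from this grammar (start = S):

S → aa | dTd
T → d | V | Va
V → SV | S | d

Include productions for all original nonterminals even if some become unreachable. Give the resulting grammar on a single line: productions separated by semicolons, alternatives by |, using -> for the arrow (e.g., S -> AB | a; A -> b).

S -> aa | dTd; T -> d | SV | Va | aa | dTd; V -> d | SV | aa | dTd

Unit productions: T->V, V->S.
Unit pairs (A ⇒* B via units): (T,S), (T,V), (V,S).
S: inherits non-unit rules of {S} → aa | dTd.
T: inherits non-unit rules of {S, T, V} → SV | Va | aa | d | dTd.
V: inherits non-unit rules of {S, V} → SV | aa | d | dTd.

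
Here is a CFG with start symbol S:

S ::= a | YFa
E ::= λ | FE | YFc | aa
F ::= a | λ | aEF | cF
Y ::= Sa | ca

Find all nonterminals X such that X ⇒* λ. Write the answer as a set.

{E, F}

Directly nullable (have an ε-rule): {E, F}.
Not nullable: S, Y — each has a terminal in every rule's right-hand side or depends on a non-nullable symbol.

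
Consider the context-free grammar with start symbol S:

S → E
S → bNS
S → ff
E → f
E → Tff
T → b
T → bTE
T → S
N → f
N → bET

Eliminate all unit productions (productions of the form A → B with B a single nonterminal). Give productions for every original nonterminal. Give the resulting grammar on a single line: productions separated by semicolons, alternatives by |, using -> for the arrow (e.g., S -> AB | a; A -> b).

S -> f | ff | Tff | bNS; E -> f | Tff; N -> f | bET; T -> b | f | ff | Tff | bNS | bTE

Unit productions: S->E, T->S.
Unit pairs (A ⇒* B via units): (S,E), (T,E), (T,S).
S: inherits non-unit rules of {E, S} → Tff | bNS | f | ff.
E: inherits non-unit rules of {E} → Tff | f.
N: inherits non-unit rules of {N} → bET | f.
T: inherits non-unit rules of {E, S, T} → Tff | b | bNS | bTE | f | ff.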